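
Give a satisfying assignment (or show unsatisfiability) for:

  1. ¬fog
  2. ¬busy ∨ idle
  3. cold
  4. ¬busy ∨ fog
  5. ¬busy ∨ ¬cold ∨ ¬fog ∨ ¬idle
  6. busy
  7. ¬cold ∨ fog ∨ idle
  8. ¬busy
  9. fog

Unsatisfiable

Case fog = True:
  Clause (¬fog) is falsified — contradiction.
Case fog = False:
  Clause (fog) is falsified — contradiction.
Both cases fail, so the formula is unsatisfiable.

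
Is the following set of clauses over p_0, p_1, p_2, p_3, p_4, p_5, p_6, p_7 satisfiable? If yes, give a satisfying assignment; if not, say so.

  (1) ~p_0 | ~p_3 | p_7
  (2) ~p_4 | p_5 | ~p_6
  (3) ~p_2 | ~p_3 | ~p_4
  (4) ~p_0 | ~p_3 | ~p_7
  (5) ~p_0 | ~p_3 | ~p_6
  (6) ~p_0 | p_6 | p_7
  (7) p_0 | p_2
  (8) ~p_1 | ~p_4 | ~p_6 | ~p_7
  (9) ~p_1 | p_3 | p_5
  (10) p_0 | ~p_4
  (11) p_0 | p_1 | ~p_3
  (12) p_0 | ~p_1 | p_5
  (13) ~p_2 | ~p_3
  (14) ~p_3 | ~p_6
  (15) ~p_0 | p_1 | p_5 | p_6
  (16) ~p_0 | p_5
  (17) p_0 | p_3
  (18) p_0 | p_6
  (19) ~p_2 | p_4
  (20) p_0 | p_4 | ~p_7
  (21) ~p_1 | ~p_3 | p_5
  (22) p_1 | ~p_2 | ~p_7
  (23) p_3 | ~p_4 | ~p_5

Set p_0 = True.
  then (~p_0 | p_5) forces p_5 = True.
Set p_1 = False.
Try p_2 = True:
  (~p_2 | ~p_3) forces p_3 = False.
  (~p_2 | p_4) forces p_4 = True.
  clause (p_3 | ~p_4 | ~p_5) is falsified — backtrack.
So p_2 = False.
Set p_3 = False.
  then (p_3 | ~p_4 | ~p_5) forces p_4 = False.
Set p_6 = True.
Set p_7 = False.
All clauses satisfied.

p_0: True, p_1: False, p_2: False, p_3: False, p_4: False, p_5: True, p_6: True, p_7: False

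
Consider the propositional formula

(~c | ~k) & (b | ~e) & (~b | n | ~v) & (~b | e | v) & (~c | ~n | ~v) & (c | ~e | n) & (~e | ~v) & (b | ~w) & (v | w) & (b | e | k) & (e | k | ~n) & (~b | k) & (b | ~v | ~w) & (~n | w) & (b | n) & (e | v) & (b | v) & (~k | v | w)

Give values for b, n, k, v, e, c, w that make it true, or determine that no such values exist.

Set b = True.
  then (~b | k) forces k = True.
  then (~c | ~k) forces c = False.
Try n = False:
  (~b | n | ~v) forces v = False.
  (~b | e | v) forces e = True.
  clause (c | ~e | n) is falsified — backtrack.
So n = True.
  then (~n | w) forces w = True.
Set v = True.
  then (~e | ~v) forces e = False.
All clauses satisfied.

b = True, n = True, k = True, v = True, e = False, c = False, w = True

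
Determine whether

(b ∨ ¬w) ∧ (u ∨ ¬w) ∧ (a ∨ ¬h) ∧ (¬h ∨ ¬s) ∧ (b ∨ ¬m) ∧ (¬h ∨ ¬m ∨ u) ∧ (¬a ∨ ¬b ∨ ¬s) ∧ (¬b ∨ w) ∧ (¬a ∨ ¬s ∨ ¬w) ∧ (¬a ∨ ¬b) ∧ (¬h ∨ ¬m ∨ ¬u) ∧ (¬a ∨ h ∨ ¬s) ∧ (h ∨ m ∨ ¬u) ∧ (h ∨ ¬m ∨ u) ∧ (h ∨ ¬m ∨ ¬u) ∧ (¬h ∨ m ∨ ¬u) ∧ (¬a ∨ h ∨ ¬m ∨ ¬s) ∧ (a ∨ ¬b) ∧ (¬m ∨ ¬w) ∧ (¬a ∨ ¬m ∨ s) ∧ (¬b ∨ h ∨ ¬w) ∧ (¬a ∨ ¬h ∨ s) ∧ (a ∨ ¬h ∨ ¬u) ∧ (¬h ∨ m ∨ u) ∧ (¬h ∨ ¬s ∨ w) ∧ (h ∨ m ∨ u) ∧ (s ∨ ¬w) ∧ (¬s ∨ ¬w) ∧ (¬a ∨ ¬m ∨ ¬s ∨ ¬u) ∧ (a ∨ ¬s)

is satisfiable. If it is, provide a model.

Unsatisfiable — no assignment works.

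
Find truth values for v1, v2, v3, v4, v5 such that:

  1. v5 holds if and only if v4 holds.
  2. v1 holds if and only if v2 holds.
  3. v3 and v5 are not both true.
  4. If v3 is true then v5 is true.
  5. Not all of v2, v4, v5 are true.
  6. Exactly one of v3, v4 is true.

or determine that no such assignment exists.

v1: False, v2: False, v3: False, v4: True, v5: True

  (1) v5=T, v4=T — same ✓
  (2) v1=F, v2=F — same ✓
  (3) v3=F, v5=T — not both ✓
  (4) v3=F ⇒ v5: vacuous ✓
  (5) {v2, v4, v5}: 2/3 true — not all ✓
  (6) {v3, v4}: 1 true — exactly one ✓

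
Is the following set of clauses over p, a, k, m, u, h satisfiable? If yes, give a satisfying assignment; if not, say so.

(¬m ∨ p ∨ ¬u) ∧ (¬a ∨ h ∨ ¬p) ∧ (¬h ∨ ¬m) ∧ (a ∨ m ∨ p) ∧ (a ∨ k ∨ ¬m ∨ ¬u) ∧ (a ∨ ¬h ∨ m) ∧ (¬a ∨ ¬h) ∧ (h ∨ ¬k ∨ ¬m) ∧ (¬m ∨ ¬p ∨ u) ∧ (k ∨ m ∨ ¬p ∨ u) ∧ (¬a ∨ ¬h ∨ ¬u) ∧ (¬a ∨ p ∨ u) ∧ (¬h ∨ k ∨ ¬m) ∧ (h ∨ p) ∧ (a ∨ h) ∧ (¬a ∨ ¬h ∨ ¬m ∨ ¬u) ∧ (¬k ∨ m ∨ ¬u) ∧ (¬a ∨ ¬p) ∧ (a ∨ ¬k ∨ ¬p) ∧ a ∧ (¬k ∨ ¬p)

Unsatisfiable — no assignment works.

Case a = True:
  (¬a ∨ ¬h) forces h = False.
  (¬a ∨ h ∨ ¬p) forces p = False.
  Clause (h ∨ p) is falsified — contradiction.
Case a = False:
  Clause (a) is falsified — contradiction.
Both cases fail, so the formula is unsatisfiable.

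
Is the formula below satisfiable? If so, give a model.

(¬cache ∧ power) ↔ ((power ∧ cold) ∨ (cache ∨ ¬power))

cold = True, cache = False, power = True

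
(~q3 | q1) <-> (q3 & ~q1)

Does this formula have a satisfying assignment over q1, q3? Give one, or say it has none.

Unsatisfiable — no assignment works.

Case q1 = True: the formula becomes (~q3 | True) <-> (q3 & False) = False.
Case q1 = False: the formula simplifies to ~q3 <-> q3.
  q3 = True: this becomes ~True <-> True = False.
  q3 = False: this becomes ~False <-> False = False.
Both cases fail — unsatisfiable.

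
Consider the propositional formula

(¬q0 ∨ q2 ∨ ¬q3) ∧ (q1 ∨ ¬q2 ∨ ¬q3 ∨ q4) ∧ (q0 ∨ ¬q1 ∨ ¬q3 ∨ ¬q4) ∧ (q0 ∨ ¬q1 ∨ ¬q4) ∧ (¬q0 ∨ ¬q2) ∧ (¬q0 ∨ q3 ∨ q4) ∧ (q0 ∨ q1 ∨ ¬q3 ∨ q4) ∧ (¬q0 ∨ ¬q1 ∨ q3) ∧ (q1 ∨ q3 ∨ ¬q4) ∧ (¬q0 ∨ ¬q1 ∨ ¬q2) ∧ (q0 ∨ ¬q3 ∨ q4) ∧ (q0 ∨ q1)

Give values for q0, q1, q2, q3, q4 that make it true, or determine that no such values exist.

Try q0 = True:
  (¬q0 ∨ ¬q2) forces q2 = False.
  (¬q0 ∨ q2 ∨ ¬q3) forces q3 = False.
  (¬q0 ∨ q3 ∨ q4) forces q4 = True.
  (¬q0 ∨ ¬q1 ∨ q3) forces q1 = False.
  clause (q1 ∨ q3 ∨ ¬q4) is falsified — backtrack.
So q0 = False.
  then (q0 ∨ q1) forces q1 = True.
  then (q0 ∨ ¬q1 ∨ ¬q4) forces q4 = False.
  then (q0 ∨ ¬q3 ∨ q4) forces q3 = False.
Set q2 = False.
All clauses satisfied.

q0 = False; q1 = True; q2 = False; q3 = False; q4 = False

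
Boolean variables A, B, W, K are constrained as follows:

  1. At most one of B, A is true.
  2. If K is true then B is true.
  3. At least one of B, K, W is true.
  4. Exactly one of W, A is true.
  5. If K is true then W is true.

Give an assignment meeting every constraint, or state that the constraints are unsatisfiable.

A = False; B = True; W = True; K = True

  (1) {B, A}: 1 true — at most one ✓
  (2) K=T ⇒ B: T ✓
  (3) {B, K, W}: 3 true — at least one ✓
  (4) {W, A}: 1 true — exactly one ✓
  (5) K=T ⇒ W: T ✓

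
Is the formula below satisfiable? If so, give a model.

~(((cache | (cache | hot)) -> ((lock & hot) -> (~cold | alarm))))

alarm = False; lock = True; cold = True; hot = True; cache = True

  ~(((cache | (cache | hot)) -> ((lock & hot) -> (~cold | alarm)))) = True
    (cache | (cache | hot)) -> ((lock & hot) -> (~cold | alarm)) = False
      cache | (cache | hot) = True
        cache | hot = True
      (lock & hot) -> (~cold | alarm) = False
        lock & hot = True
        ~cold | alarm = False
          ~cold = False
The formula evaluates to True.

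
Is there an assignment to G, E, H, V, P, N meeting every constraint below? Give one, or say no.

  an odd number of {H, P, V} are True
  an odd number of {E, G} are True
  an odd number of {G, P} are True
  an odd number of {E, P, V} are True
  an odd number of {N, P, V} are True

G: True, E: False, H: False, V: True, P: False, N: False

{H, P, V}: 1 true → odd ✓
{E, G}: 1 true → odd ✓
{G, P}: 1 true → odd ✓
{E, P, V}: 1 true → odd ✓
{N, P, V}: 1 true → odd ✓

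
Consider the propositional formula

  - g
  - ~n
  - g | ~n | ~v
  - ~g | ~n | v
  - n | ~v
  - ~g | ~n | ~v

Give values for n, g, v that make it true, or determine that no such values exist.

n=F; g=T; v=F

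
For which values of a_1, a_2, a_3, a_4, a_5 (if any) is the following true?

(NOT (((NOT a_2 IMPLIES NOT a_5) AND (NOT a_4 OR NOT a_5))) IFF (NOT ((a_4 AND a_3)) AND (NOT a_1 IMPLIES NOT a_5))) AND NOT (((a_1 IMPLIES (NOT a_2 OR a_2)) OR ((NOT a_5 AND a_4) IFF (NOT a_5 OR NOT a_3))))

The conjunct NOT (((a_1 IMPLIES (NOT a_2 OR a_2)) OR ((NOT a_5 AND a_4) IFF (NOT a_5 OR NOT a_3)))) is unsatisfiable on its own:
  a_2 = True: this becomes NOT ((True OR ((NOT a_5 AND a_4) IFF (NOT a_5 OR NOT a_3)))) = False.
  a_2 = False: this becomes NOT ((True OR ((NOT a_5 AND a_4) IFF (NOT a_5 OR NOT a_3)))) = False.
So the whole conjunction is unsatisfiable.

The formula is unsatisfiable.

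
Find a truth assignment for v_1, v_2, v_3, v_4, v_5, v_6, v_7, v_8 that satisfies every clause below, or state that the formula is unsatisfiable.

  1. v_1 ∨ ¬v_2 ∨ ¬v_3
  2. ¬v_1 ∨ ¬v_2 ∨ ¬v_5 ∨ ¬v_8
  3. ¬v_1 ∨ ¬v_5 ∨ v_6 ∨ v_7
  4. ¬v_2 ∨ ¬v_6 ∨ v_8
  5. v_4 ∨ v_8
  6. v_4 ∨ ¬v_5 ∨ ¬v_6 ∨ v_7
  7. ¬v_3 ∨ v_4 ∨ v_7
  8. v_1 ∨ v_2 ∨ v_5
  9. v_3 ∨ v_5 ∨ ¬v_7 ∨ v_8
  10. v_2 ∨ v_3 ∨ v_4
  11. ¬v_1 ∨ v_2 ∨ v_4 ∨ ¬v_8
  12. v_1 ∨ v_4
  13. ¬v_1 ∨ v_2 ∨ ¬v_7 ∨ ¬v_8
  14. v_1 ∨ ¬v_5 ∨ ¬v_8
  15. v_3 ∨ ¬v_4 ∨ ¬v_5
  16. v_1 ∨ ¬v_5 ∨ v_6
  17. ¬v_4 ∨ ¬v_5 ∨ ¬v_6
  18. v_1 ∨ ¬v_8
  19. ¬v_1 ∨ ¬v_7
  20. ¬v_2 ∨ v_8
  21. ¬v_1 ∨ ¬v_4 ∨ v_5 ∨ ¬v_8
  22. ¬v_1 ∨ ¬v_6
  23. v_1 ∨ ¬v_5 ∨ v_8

v_1 = True, v_2 = True, v_3 = False, v_4 = False, v_5 = False, v_6 = False, v_7 = False, v_8 = True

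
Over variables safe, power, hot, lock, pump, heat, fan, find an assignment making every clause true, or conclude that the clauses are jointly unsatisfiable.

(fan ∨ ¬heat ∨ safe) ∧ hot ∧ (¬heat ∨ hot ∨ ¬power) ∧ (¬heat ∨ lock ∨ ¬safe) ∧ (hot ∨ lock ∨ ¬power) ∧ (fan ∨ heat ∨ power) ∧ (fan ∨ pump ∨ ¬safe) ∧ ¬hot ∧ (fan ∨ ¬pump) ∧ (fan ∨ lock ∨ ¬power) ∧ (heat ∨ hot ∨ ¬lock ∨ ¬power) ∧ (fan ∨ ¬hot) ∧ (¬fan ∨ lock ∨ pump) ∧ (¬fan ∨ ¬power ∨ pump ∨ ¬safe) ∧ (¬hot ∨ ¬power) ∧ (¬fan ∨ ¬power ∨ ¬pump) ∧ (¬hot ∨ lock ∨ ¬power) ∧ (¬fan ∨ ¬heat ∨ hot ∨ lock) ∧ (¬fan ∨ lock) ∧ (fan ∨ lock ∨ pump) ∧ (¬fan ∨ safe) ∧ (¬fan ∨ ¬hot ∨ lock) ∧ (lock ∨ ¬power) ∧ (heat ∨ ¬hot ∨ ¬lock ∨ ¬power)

Unsatisfiable — no assignment works.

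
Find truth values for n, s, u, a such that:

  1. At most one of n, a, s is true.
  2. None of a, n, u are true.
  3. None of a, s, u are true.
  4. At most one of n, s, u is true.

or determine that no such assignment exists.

n=F; s=F; u=F; a=F

  (1) {n, a, s}: 0 true — at most one ✓
  (2) {a, n, u}: 0 true — none ✓
  (3) {a, s, u}: 0 true — none ✓
  (4) {n, s, u}: 0 true — at most one ✓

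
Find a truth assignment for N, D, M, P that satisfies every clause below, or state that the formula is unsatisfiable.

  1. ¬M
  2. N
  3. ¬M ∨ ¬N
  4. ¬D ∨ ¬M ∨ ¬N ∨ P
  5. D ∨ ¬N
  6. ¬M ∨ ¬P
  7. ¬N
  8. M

Unsatisfiable — no assignment works.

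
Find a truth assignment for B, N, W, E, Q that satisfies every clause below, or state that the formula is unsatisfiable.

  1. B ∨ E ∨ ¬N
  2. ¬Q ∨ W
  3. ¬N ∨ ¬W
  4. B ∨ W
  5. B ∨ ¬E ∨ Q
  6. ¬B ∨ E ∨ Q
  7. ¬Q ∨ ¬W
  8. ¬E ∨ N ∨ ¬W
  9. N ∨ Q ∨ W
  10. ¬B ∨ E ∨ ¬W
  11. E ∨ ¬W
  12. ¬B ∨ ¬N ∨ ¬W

Set B = True.
Set N = True.
  then (¬N ∨ ¬W) forces W = False.
  then (¬Q ∨ W) forces Q = False.
  then (¬B ∨ E ∨ Q) forces E = True.
All clauses satisfied.

B = True; N = True; W = False; E = True; Q = False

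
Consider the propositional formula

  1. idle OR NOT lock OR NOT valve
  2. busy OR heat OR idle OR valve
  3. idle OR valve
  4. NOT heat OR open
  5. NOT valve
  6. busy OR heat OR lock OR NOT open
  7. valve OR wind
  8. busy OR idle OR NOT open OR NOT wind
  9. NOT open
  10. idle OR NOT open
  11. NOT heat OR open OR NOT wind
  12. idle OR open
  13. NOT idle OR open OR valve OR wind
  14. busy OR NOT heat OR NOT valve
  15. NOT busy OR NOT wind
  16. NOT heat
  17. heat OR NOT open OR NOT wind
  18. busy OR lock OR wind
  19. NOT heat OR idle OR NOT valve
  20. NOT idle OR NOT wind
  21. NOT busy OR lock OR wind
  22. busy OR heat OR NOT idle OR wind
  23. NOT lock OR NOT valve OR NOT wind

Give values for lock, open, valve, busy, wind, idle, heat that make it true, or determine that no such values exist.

Unsatisfiable — no assignment works.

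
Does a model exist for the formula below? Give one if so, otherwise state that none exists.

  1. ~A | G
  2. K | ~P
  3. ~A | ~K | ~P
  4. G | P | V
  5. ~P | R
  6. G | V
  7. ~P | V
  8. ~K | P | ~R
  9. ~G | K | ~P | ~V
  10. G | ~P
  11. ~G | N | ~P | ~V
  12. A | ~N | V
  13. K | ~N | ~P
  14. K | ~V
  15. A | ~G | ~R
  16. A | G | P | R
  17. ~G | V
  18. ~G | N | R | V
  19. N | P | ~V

R=F, V=T, N=T, G=T, P=F, A=T, K=T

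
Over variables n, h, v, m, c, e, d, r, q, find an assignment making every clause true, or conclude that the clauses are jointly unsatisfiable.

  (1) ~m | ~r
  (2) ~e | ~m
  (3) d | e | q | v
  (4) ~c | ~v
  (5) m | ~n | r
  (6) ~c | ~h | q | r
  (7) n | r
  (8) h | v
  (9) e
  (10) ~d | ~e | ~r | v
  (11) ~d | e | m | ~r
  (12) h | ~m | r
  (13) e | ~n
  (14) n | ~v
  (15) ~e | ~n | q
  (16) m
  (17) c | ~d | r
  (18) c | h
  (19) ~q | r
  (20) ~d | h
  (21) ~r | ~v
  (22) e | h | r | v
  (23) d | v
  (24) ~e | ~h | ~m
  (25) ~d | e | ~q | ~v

Case e = True:
  (~e | ~m) forces m = False.
  Clause (m) is falsified — contradiction.
Case e = False:
  Clause (e) is falsified — contradiction.
Both cases fail, so the formula is unsatisfiable.

UNSATISFIABLE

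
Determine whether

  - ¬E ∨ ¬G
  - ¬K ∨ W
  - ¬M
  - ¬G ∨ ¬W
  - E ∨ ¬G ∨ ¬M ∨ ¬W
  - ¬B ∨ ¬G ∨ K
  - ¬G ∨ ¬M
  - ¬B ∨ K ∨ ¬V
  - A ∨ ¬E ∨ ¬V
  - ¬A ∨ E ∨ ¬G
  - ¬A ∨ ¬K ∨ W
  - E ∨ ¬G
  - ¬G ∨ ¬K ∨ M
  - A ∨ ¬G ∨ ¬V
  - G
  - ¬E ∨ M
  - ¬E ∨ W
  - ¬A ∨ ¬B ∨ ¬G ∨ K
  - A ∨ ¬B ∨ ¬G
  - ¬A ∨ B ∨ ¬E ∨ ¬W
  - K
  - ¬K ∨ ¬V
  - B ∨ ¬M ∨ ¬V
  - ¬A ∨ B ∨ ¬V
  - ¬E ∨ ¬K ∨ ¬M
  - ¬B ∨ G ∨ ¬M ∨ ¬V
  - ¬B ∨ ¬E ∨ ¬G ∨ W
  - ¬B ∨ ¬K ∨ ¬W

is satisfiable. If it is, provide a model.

Case G = True:
  (¬E ∨ ¬G) forces E = False.
  Clause (E ∨ ¬G) is falsified — contradiction.
Case G = False:
  Clause (G) is falsified — contradiction.
Both cases fail, so the formula is unsatisfiable.

UNSATISFIABLE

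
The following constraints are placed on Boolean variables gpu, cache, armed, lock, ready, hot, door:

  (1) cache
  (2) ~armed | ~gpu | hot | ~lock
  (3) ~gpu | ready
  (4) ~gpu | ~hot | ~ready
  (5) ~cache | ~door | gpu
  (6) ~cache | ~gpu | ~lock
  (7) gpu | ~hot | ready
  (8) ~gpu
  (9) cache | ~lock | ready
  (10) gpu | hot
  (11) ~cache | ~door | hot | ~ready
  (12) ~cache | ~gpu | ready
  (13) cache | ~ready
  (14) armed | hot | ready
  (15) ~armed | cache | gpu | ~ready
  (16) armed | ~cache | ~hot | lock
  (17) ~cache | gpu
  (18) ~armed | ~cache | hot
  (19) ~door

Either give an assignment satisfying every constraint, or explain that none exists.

Unsatisfiable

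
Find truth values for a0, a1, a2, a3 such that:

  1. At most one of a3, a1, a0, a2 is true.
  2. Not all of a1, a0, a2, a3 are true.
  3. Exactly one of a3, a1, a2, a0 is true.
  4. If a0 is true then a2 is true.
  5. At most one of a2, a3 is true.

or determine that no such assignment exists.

a0 = False, a1 = False, a2 = True, a3 = False

  (1) {a3, a1, a0, a2}: 1 true — at most one ✓
  (2) {a1, a0, a2, a3}: 1/4 true — not all ✓
  (3) {a3, a1, a2, a0}: 1 true — exactly one ✓
  (4) a0=F ⇒ a2: vacuous ✓
  (5) {a2, a3}: 1 true — at most one ✓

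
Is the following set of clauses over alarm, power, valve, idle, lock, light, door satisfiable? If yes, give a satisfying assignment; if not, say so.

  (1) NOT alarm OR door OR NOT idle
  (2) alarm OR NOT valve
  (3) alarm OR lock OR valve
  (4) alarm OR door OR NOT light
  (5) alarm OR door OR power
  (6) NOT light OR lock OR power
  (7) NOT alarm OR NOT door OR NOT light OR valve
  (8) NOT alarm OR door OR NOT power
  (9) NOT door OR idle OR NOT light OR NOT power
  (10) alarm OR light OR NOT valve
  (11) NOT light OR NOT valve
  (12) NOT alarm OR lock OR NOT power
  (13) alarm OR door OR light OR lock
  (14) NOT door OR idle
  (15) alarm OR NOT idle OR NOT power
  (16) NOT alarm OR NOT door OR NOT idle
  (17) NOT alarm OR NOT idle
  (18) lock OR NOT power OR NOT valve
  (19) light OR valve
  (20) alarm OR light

alarm: False, power: False, valve: False, idle: True, lock: True, light: True, door: True

Set alarm = False.
  then (alarm OR NOT valve) forces valve = False.
  then (alarm OR lock OR valve) forces lock = True.
  then (light OR valve) forces light = True.
  then (alarm OR door OR NOT light) forces door = True.
  then (NOT door OR idle) forces idle = True.
  then (alarm OR NOT idle OR NOT power) forces power = False.
All clauses satisfied.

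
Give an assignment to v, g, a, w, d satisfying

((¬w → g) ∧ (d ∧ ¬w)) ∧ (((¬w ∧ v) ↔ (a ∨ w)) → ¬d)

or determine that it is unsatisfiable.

v = True, g = True, a = False, w = False, d = True

  (¬w → g) ∧ (d ∧ ¬w) = True
    ¬w → g = True
      ¬w = True
    d ∧ ¬w = True
      ¬w = True
  ((¬w ∧ v) ↔ (a ∨ w)) → ¬d = True
    (¬w ∧ v) ↔ (a ∨ w) = False
      ¬w ∧ v = True
        ¬w = True
      a ∨ w = False
    ¬d = False
Both conjuncts True, so the formula holds.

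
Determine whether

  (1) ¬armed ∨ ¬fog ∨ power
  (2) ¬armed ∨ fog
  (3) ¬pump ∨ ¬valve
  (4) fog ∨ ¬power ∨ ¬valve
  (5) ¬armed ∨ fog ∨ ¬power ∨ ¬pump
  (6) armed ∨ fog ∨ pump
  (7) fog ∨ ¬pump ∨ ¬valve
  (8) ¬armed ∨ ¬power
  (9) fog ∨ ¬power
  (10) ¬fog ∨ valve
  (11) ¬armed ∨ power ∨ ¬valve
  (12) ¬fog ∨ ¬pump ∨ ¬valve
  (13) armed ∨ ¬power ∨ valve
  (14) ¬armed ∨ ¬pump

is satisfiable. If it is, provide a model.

power: False; armed: False; fog: False; valve: False; pump: True

Set power = False.
Try armed = True:
  (¬armed ∨ ¬fog ∨ power) forces fog = False.
  clause (¬armed ∨ fog) is falsified — backtrack.
So armed = False.
Set fog = False.
  then (armed ∨ fog ∨ pump) forces pump = True.
  then (fog ∨ ¬pump ∨ ¬valve) forces valve = False.
All clauses satisfied.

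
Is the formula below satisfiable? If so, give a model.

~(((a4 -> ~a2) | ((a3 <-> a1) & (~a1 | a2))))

a1=T; a2=T; a3=F; a4=T

  ~(((a4 -> ~a2) | ((a3 <-> a1) & (~a1 | a2)))) = True
    (a4 -> ~a2) | ((a3 <-> a1) & (~a1 | a2)) = False
      a4 -> ~a2 = False
        ~a2 = False
      (a3 <-> a1) & (~a1 | a2) = False
        a3 <-> a1 = False
        ~a1 | a2 = True
          ~a1 = False
The formula evaluates to True.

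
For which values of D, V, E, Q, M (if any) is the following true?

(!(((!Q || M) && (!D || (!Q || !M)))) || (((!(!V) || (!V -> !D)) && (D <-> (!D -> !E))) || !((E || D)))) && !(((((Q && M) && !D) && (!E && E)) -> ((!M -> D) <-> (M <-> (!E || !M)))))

No satisfying assignment exists.

The conjunct !(((((Q && M) && !D) && (!E && E)) -> ((!M -> D) <-> (M <-> (!E || !M))))) is unsatisfiable on its own:
  E = True: this becomes !((False -> ((!M -> D) <-> (M <-> !M)))) = False.
  E = False: this becomes !((False -> ((!M -> D) <-> M))) = False.
So the whole conjunction is unsatisfiable.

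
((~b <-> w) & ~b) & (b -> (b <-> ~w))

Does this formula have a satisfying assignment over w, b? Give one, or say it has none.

w = True, b = False

  (~b <-> w) & ~b = True
    ~b <-> w = True
      ~b = True
    ~b = True
  b -> (b <-> ~w) = True
    b <-> ~w = True
      ~w = False
Both conjuncts True, so the formula holds.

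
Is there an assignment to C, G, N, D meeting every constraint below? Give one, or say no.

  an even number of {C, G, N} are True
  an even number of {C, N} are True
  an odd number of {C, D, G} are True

C=F, G=F, N=F, D=T

{C, G, N}: 0 true → even ✓
{C, N}: 0 true → even ✓
{C, D, G}: 1 true → odd ✓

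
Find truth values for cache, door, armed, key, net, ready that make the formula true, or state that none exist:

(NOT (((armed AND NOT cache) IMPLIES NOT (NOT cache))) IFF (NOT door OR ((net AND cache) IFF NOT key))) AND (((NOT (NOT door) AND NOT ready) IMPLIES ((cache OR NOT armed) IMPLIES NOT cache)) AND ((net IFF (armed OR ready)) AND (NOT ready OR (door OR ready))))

cache = False, door = True, armed = True, key = True, net = True, ready = True

  NOT (((armed AND NOT cache) IMPLIES NOT (NOT cache))) IFF (NOT door OR ((net AND cache) IFF NOT key)) = True
    NOT (((armed AND NOT cache) IMPLIES NOT (NOT cache))) = True
      (armed AND NOT cache) IMPLIES NOT (NOT cache) = False
        armed AND NOT cache = True
          NOT cache = True
        NOT (NOT cache) = False
          NOT cache = True
    NOT door OR ((net AND cache) IFF NOT key) = True
      NOT door = False
      (net AND cache) IFF NOT key = True
        net AND cache = False
        NOT key = False
  ((NOT (NOT door) AND NOT ready) IMPLIES ((cache OR NOT armed) IMPLIES NOT cache)) AND ((net IFF (armed OR ready)) AND (NOT ready OR (door OR ready))) = True
    (NOT (NOT door) AND NOT ready) IMPLIES ((cache OR NOT armed) IMPLIES NOT cache) = True
      NOT (NOT door) AND NOT ready = False
        NOT (NOT door) = True
          NOT door = False
        NOT ready = False
      (cache OR NOT armed) IMPLIES NOT cache = True
        cache OR NOT armed = False
          NOT armed = False
        NOT cache = True
    (net IFF (armed OR ready)) AND (NOT ready OR (door OR ready)) = True
      net IFF (armed OR ready) = True
        armed OR ready = True
      NOT ready OR (door OR ready) = True
        NOT ready = False
        door OR ready = True
Both conjuncts True, so the formula holds.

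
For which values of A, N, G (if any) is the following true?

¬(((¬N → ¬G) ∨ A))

A = False, N = False, G = True

  ¬(((¬N → ¬G) ∨ A)) = True
    (¬N → ¬G) ∨ A = False
      ¬N → ¬G = False
        ¬N = True
        ¬G = False
The formula evaluates to True.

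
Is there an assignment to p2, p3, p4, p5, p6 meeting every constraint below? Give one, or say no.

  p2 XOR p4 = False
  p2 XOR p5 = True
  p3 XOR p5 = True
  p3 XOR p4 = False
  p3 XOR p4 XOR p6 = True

p2 = True, p3 = True, p4 = True, p5 = False, p6 = True

p2 XOR p4 = T XOR T = False ✓
p2 XOR p5 = T XOR F = True ✓
p3 XOR p5 = T XOR F = True ✓
p3 XOR p4 = T XOR T = False ✓
p3 XOR p4 XOR p6 = T XOR T XOR T = True ✓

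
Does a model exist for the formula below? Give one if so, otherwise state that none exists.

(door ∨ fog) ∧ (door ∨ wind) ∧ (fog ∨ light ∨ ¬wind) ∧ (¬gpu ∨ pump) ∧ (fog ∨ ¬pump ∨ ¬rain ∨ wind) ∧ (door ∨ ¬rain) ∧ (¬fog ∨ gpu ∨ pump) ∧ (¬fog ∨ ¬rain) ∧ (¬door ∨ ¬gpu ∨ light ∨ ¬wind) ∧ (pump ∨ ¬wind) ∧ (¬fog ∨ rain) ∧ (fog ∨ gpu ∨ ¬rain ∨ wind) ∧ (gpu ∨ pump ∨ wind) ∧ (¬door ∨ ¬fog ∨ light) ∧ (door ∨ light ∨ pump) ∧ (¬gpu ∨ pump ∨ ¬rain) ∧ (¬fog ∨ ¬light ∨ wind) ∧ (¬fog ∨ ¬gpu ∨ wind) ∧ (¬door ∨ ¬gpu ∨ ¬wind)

pump = True, fog = False, light = False, door = True, rain = False, wind = False, gpu = False

Try pump = False:
  (¬gpu ∨ pump) forces gpu = False.
  (¬fog ∨ gpu ∨ pump) forces fog = False.
  (door ∨ fog) forces door = True.
  (pump ∨ ¬wind) forces wind = False.
  clause (gpu ∨ pump ∨ wind) is falsified — backtrack.
So pump = True.
Set fog = False.
  then (door ∨ fog) forces door = True.
Set light = False.
  then (fog ∨ light ∨ ¬wind) forces wind = False.
  then (fog ∨ ¬pump ∨ ¬rain ∨ wind) forces rain = False.
Set gpu = False.
All clauses satisfied.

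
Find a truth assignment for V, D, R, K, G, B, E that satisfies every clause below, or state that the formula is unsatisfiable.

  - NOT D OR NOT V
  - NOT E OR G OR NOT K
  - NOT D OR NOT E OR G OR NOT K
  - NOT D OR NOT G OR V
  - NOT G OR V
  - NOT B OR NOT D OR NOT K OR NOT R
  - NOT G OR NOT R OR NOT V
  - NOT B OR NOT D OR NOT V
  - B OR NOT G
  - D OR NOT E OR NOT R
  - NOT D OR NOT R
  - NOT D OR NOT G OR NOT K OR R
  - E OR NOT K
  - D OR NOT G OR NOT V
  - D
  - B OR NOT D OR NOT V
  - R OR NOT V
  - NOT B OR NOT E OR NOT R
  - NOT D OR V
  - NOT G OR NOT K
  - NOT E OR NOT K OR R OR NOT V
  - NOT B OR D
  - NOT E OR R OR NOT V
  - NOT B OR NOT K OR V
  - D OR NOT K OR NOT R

Case D = True:
  (NOT D OR NOT V) forces V = False.
  Clause (NOT D OR V) is falsified — contradiction.
Case D = False:
  Clause (D) is falsified — contradiction.
Both cases fail, so the formula is unsatisfiable.

Unsatisfiable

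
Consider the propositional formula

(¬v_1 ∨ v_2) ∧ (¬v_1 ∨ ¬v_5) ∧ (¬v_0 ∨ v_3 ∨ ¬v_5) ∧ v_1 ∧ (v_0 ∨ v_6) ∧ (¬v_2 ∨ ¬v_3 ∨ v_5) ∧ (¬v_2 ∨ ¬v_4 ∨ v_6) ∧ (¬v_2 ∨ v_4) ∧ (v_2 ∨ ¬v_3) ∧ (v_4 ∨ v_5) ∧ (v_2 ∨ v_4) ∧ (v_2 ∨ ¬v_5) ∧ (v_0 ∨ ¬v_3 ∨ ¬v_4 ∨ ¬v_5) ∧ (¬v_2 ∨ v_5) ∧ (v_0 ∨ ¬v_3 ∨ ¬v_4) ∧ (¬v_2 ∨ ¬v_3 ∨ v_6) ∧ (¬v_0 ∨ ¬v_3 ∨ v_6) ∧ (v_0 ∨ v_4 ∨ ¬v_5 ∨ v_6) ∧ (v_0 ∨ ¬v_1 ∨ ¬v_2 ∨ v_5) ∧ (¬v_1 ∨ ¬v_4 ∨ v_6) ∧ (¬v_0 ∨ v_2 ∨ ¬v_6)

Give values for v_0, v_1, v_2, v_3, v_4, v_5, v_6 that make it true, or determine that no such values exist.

No satisfying assignment exists.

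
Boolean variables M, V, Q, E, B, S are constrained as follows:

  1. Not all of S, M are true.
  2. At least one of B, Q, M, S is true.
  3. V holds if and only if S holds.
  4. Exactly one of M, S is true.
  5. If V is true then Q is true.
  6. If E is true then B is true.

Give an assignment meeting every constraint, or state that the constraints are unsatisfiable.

M = False, V = True, Q = True, E = False, B = False, S = True

  (1) {S, M}: 1/2 true — not all ✓
  (2) {B, Q, M, S}: 2 true — at least one ✓
  (3) V=T, S=T — same ✓
  (4) {M, S}: 1 true — exactly one ✓
  (5) V=T ⇒ Q: T ✓
  (6) E=F ⇒ B: vacuous ✓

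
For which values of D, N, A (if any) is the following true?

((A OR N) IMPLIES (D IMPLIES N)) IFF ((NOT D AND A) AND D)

D = True, N = False, A = True

  ((A OR N) IMPLIES (D IMPLIES N)) IFF ((NOT D AND A) AND D) = True
    (A OR N) IMPLIES (D IMPLIES N) = False
      A OR N = True
      D IMPLIES N = False
    (NOT D AND A) AND D = False
      NOT D AND A = False
        NOT D = False
The formula evaluates to True.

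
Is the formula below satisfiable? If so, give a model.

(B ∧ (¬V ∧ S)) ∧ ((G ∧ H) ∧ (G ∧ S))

B = True, S = True, G = True, H = True, V = False

  B ∧ (¬V ∧ S) = True
    ¬V ∧ S = True
      ¬V = True
  (G ∧ H) ∧ (G ∧ S) = True
    G ∧ H = True
    G ∧ S = True
Both conjuncts True, so the formula holds.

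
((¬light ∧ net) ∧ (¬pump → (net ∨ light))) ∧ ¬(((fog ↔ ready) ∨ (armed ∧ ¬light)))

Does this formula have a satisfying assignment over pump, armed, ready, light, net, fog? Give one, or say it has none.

pump: False, armed: False, ready: True, light: False, net: True, fog: False

  (¬light ∧ net) ∧ (¬pump → (net ∨ light)) = True
    ¬light ∧ net = True
      ¬light = True
    ¬pump → (net ∨ light) = True
      ¬pump = True
      net ∨ light = True
  ¬(((fog ↔ ready) ∨ (armed ∧ ¬light))) = True
    (fog ↔ ready) ∨ (armed ∧ ¬light) = False
      fog ↔ ready = False
      armed ∧ ¬light = False
        ¬light = True
Both conjuncts True, so the formula holds.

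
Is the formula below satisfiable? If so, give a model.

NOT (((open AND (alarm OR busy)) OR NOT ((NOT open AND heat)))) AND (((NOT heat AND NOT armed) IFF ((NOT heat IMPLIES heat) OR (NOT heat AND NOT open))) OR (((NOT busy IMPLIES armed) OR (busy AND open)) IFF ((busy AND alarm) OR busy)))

armed = False, busy = False, heat = True, alarm = True, open = False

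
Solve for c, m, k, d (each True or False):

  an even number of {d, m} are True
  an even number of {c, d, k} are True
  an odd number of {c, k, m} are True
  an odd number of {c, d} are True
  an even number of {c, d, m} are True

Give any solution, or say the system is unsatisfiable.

The formula is unsatisfiable.

Adding constraints 1, 2, 3 mod 2: every variable appears an even number of times on the left, so the left side is 0.
But the right sides sum to 1 (mod 2). 0 ≠ 1 — the system is inconsistent.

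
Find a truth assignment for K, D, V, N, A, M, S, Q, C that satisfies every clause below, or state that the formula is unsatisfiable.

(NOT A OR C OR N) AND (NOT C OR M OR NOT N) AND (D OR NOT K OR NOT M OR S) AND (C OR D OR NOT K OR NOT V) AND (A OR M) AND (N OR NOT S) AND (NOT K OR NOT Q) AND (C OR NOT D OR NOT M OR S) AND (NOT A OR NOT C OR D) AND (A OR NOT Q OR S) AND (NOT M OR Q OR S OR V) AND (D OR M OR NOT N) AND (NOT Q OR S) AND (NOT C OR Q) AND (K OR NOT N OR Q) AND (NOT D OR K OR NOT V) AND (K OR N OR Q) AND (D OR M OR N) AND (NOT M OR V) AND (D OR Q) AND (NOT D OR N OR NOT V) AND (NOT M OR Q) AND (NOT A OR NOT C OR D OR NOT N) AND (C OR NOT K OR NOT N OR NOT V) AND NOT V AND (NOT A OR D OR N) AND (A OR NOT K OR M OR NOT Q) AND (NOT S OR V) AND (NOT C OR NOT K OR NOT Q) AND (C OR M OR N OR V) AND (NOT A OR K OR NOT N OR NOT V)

K = True; D = True; V = False; N = True; A = True; M = False; S = False; Q = False; C = False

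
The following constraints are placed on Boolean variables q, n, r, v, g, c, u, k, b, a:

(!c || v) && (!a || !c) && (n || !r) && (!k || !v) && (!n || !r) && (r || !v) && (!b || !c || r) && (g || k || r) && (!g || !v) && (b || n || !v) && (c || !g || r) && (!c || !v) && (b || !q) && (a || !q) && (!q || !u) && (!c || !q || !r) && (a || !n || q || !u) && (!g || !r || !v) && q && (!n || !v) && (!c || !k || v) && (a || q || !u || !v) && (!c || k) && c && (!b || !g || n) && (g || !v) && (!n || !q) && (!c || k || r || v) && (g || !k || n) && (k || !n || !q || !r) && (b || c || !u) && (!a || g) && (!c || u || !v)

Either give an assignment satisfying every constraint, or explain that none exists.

The formula is unsatisfiable.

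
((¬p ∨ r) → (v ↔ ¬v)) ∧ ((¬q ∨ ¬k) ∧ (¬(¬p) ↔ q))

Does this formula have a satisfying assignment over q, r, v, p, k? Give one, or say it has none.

q = True; r = False; v = True; p = True; k = False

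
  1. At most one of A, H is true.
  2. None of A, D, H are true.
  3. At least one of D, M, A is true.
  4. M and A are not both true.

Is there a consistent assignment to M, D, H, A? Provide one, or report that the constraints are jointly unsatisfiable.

M = True, D = False, H = False, A = False

  (1) {A, H}: 0 true — at most one ✓
  (2) {A, D, H}: 0 true — none ✓
  (3) {D, M, A}: 1 true — at least one ✓
  (4) M=T, A=F — not both ✓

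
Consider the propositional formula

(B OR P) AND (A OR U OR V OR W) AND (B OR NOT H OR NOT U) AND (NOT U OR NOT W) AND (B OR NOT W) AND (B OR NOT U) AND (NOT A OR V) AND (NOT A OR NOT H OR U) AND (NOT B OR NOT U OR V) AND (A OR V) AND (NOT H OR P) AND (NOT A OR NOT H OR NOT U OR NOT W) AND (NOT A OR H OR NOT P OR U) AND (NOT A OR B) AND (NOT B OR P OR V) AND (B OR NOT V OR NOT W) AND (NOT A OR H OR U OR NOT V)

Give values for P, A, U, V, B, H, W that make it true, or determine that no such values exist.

Set P = True.
Set A = False.
  then (A OR V) forces V = True.
Set U = False.
Set B = True.
Set H = True.
Set W = True.
All clauses satisfied.

P = True, A = False, U = False, V = True, B = True, H = True, W = True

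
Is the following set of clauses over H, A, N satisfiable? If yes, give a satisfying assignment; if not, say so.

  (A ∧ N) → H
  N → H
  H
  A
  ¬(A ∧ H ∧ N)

H = True, A = True, N = False

Unit clause (A) forces A = True.
Unit clause (H) forces H = True.
In (¬A ∨ ¬H ∨ ¬N) only ¬N is left, so N = False.
Check each clause:
  (A): A holds.
  (H): H holds.
  (¬A ∨ H ∨ ¬N): H holds.
  (H ∨ ¬N): H holds.
  (¬A ∨ ¬H ∨ ¬N): ¬N holds.
All clauses satisfied.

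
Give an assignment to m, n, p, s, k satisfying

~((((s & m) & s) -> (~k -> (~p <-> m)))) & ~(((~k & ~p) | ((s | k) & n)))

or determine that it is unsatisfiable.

m = True, n = False, p = True, s = True, k = False

  ~((((s & m) & s) -> (~k -> (~p <-> m)))) = True
    ((s & m) & s) -> (~k -> (~p <-> m)) = False
      (s & m) & s = True
        s & m = True
      ~k -> (~p <-> m) = False
        ~k = True
        ~p <-> m = False
          ~p = False
  ~(((~k & ~p) | ((s | k) & n))) = True
    (~k & ~p) | ((s | k) & n) = False
      ~k & ~p = False
        ~k = True
        ~p = False
      (s | k) & n = False
        s | k = True
Both conjuncts True, so the formula holds.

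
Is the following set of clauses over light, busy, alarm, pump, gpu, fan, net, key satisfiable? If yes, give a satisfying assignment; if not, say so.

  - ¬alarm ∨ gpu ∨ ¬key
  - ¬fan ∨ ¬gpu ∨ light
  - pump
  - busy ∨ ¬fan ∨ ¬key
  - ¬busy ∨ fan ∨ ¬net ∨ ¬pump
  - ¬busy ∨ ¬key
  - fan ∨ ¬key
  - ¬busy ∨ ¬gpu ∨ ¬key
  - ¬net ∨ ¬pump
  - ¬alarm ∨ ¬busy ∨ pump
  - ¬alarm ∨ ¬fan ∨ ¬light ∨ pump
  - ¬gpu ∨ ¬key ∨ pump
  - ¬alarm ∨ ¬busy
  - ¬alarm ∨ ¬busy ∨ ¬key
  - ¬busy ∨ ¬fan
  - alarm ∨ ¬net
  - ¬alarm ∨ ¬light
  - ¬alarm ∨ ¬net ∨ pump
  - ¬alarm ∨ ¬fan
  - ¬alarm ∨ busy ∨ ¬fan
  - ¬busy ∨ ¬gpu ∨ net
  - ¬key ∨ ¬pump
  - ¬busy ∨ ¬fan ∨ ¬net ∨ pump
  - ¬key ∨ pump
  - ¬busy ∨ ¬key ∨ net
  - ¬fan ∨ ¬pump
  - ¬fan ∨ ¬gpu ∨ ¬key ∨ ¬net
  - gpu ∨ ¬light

light = True, busy = False, alarm = False, pump = True, gpu = True, fan = False, net = False, key = False

Unit clause (pump) forces pump = True.
In (¬net ∨ ¬pump) only ¬net is left, so net = False.
In (¬key ∨ ¬pump) only ¬key is left, so key = False.
In (¬fan ∨ ¬pump) only ¬fan is left, so fan = False.
Set light = True.
  then (¬alarm ∨ ¬light) forces alarm = False.
  then (gpu ∨ ¬light) forces gpu = True.
  then (¬busy ∨ ¬gpu ∨ net) forces busy = False.
All clauses satisfied.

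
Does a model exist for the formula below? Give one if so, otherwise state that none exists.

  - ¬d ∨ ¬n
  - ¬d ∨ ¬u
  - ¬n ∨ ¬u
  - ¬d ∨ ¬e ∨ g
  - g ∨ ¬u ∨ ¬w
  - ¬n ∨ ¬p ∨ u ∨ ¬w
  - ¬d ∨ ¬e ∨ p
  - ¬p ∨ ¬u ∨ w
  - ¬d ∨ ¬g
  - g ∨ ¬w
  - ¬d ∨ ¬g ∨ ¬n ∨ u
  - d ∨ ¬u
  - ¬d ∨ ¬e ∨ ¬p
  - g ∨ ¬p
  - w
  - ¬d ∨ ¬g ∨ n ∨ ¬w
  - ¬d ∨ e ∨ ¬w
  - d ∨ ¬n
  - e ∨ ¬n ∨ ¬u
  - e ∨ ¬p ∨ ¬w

n = False; d = False; g = True; p = False; u = False; w = True; e = False

Unit clause (w) forces w = True.
In (g ∨ ¬w) only g is left, so g = True.
In (¬d ∨ ¬g) only ¬d is left, so d = False.
In (d ∨ ¬u) only ¬u is left, so u = False.
In (d ∨ ¬n) only ¬n is left, so n = False.
Set p = False.
Set e = False.
All clauses satisfied.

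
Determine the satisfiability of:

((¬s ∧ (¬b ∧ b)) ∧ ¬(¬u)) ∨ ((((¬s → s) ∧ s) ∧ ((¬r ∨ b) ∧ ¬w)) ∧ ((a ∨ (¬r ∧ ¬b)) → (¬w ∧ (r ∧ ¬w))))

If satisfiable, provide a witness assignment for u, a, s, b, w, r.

u = False; a = True; s = True; b = True; w = False; r = True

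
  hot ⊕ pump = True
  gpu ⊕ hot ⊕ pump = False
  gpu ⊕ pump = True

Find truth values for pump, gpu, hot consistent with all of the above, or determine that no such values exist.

pump = False, gpu = True, hot = True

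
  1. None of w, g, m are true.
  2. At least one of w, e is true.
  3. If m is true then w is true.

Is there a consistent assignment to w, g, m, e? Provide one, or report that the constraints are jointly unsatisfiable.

w = False, g = False, m = False, e = True

  (1) {w, g, m}: 0 true — none ✓
  (2) {w, e}: 1 true — at least one ✓
  (3) m=F ⇒ w: vacuous ✓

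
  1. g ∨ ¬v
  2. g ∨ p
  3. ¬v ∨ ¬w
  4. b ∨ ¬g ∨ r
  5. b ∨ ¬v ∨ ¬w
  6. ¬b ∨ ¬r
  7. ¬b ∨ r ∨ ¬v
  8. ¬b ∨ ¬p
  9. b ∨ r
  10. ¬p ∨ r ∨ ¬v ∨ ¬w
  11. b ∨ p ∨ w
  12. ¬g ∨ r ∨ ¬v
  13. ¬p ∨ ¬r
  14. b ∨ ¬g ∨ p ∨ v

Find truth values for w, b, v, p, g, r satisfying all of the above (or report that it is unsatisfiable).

w = True, b = True, v = False, p = False, g = True, r = False

Set w = True.
  then (¬v ∨ ¬w) forces v = False.
Set b = True.
  then (¬b ∨ ¬r) forces r = False.
  then (¬b ∨ ¬p) forces p = False.
  then (g ∨ p) forces g = True.
All clauses satisfied.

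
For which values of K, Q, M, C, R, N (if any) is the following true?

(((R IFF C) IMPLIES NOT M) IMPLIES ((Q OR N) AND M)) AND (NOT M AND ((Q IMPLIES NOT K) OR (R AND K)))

Case M = True: the conjunct NOT M is False.
Case M = False: the conjunct ((R IFF C) IMPLIES NOT M) IMPLIES ((Q OR N) AND M) becomes ((R IFF C) IMPLIES True) IMPLIES ((Q OR N) AND False) = False.
Both cases fail — unsatisfiable.

Unsatisfiable — no assignment works.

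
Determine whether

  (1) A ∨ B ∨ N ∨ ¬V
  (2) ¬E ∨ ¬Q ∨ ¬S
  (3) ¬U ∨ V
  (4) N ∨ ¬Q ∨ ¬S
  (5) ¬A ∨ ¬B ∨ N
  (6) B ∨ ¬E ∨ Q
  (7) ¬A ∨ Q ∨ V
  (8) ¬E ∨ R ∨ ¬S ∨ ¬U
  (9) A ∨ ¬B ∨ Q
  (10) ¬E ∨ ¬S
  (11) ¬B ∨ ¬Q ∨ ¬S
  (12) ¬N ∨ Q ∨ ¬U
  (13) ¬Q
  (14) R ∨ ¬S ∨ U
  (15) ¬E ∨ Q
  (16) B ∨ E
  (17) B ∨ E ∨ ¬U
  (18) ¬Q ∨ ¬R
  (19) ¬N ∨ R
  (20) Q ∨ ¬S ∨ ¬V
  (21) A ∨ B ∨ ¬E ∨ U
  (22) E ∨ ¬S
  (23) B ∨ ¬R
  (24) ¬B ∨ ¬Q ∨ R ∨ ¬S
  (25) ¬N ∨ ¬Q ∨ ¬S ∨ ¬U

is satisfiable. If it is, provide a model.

Unit clause (¬Q) forces Q = False.
In (¬E ∨ Q) only ¬E is left, so E = False.
In (B ∨ E) only B is left, so B = True.
In (E ∨ ¬S) only ¬S is left, so S = False.
In (A ∨ ¬B ∨ Q) only A is left, so A = True.
In (¬A ∨ ¬B ∨ N) only N is left, so N = True.
In (¬A ∨ Q ∨ V) only V is left, so V = True.
In (¬N ∨ Q ∨ ¬U) only ¬U is left, so U = False.
In (¬N ∨ R) only R is left, so R = True.
All clauses satisfied.

U = False, N = True, A = True, R = True, V = True, B = True, E = False, Q = False, S = False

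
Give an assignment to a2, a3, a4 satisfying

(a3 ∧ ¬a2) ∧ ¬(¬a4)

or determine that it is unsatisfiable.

a2: False, a3: True, a4: True

  a3 ∧ ¬a2 = True
    ¬a2 = True
  ¬(¬a4) = True
    ¬a4 = False
Both conjuncts True, so the formula holds.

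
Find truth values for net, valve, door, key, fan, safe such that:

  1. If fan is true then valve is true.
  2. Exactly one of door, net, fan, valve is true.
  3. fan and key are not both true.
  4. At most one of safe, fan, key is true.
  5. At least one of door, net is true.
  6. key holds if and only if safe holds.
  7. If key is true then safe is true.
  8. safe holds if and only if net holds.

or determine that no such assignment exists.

net=F, valve=F, door=T, key=F, fan=F, safe=F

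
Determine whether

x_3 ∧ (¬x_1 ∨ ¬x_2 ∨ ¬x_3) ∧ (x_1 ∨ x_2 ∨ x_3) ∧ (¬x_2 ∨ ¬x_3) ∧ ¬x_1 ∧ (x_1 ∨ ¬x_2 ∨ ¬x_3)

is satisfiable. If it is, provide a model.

Unit clause (x_3) forces x_3 = True.
In (¬x_2 ∨ ¬x_3) only ¬x_2 is left, so x_2 = False.
Unit clause (¬x_1) forces x_1 = False.
All clauses satisfied.

x_1=F, x_2=F, x_3=T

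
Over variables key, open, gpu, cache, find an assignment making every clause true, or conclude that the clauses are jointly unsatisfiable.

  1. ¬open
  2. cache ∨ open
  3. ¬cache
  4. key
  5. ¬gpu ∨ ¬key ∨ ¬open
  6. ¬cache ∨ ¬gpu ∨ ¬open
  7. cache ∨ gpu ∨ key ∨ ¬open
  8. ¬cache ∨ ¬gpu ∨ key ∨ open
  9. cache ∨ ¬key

Case open = True:
  Clause (¬open) is falsified — contradiction.
Case open = False:
  (cache ∨ open) forces cache = True.
  Clause (¬cache) is falsified — contradiction.
Both cases fail, so the formula is unsatisfiable.

The formula is unsatisfiable.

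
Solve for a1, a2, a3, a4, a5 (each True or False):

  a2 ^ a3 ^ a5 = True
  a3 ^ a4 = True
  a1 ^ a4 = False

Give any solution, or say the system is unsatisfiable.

a1 = False; a2 = True; a3 = True; a4 = False; a5 = True

a2 ^ a3 ^ a5 = T ^ T ^ T = True ✓
a3 ^ a4 = T ^ F = True ✓
a1 ^ a4 = F ^ F = False ✓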